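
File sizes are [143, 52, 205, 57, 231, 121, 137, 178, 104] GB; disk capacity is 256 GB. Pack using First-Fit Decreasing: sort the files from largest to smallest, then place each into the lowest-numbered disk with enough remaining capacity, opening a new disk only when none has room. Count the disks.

Sorted descending: 231, 205, 178, 143, 137, 121, 104, 57, 52.
Put 231 GB in disk 1; 25 GB remain.
Put 205 GB in disk 2; 51 GB remain.
Put 178 GB in disk 3; 78 GB remain.
Put 143 GB in disk 4; 113 GB remain.
Put 137 GB in disk 5; 119 GB remain.
Put 121 GB in disk 6; 135 GB remain.
Put 104 GB in disk 4; 9 GB remain.
Put 57 GB in disk 3; 21 GB remain.
Put 52 GB in disk 5; 67 GB remain.
Final disks: [231] [205] [178,57] [143,104] [137,52] [121].

6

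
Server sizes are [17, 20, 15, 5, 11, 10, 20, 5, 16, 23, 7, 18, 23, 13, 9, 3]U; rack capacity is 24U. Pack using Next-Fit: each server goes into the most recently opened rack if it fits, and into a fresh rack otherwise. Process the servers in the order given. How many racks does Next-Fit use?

Put 17U in rack 1; 7U remain.
Put 20U in rack 2; 4U remain.
Put 15U in rack 3; 9U remain.
Put 5U in rack 3; 4U remain.
Put 11U in rack 4; 13U remain.
Put 10U in rack 4; 3U remain.
Put 20U in rack 5; 4U remain.
Put 5U in rack 6; 19U remain.
Put 16U in rack 6; 3U remain.
Put 23U in rack 7; 1U remain.
Put 7U in rack 8; 17U remain.
Put 18U in rack 9; 6U remain.
Put 23U in rack 10; 1U remain.
Put 13U in rack 11; 11U remain.
Put 9U in rack 11; 2U remain.
Put 3U in rack 12; 21U remain.
Final racks: [17] [20] [15,5] [11,10] [20] [5,16] [23] [7] [18] [23] [13,9] [3].

12 racks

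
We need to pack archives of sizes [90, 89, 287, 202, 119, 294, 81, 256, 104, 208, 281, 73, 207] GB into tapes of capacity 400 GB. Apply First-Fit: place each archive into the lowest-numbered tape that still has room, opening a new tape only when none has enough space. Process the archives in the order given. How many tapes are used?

Put 90 GB in tape 1; 310 GB remain.
Put 89 GB in tape 1; 221 GB remain.
Put 287 GB in tape 2; 113 GB remain.
Put 202 GB in tape 1; 19 GB remain.
Put 119 GB in tape 3; 281 GB remain.
Put 294 GB in tape 4; 106 GB remain.
Put 81 GB in tape 2; 32 GB remain.
Put 256 GB in tape 3; 25 GB remain.
Put 104 GB in tape 4; 2 GB remain.
Put 208 GB in tape 5; 192 GB remain.
Put 281 GB in tape 6; 119 GB remain.
Put 73 GB in tape 5; 119 GB remain.
Put 207 GB in tape 7; 193 GB remain.
Final tapes: [90,89,202] [287,81] [119,256] [294,104] [208,73] [281] [207].

7 tapes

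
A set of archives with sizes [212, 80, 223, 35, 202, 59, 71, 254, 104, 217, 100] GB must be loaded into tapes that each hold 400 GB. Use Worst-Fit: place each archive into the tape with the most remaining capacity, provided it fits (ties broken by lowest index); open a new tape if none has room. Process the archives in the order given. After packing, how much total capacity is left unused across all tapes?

212 GB → tape 1 (remaining 188 GB)
80 GB → tape 1 (remaining 108 GB)
223 GB → tape 2 (remaining 177 GB)
35 GB → tape 2 (remaining 142 GB)
202 GB → tape 3 (remaining 198 GB)
59 GB → tape 3 (remaining 139 GB)
71 GB → tape 2 (remaining 71 GB)
254 GB → tape 4 (remaining 146 GB)
104 GB → tape 4 (remaining 42 GB)
217 GB → tape 5 (remaining 183 GB)
100 GB → tape 5 (remaining 83 GB)
5 tapes × 400 GB = 2000 GB; used 1557 GB; unused 443 GB.

443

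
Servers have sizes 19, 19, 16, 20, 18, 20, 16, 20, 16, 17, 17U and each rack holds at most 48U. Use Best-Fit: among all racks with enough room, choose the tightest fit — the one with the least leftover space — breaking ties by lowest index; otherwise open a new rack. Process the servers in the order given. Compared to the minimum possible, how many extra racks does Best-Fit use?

Best-Fit: [19,19] [16,20] [18,20] [16,20] [16,17] [17] → 6 racks.
Total size 198U; any packing needs at least ⌈198/48⌉ = 5 racks.
An optimal packing achieves that bound: [20,20] [20,19] [19,18] [17,17] [16,16,16] → 5 racks.
Excess: 6 − 5 = 1.

1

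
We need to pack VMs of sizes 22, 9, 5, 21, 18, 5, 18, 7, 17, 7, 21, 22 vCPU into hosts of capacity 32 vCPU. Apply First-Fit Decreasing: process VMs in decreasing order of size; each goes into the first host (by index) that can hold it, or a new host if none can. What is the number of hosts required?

Sorted descending: 22, 22, 21, 21, 18, 18, 17, 9, 7, 7, 5, 5.
22 vCPU → host 1 (remaining 10 vCPU)
22 vCPU → host 2 (remaining 10 vCPU)
21 vCPU → host 3 (remaining 11 vCPU)
21 vCPU → host 4 (remaining 11 vCPU)
18 vCPU → host 5 (remaining 14 vCPU)
18 vCPU → host 6 (remaining 14 vCPU)
17 vCPU → host 7 (remaining 15 vCPU)
9 vCPU → host 1 (remaining 1 vCPU)
7 vCPU → host 2 (remaining 3 vCPU)
7 vCPU → host 3 (remaining 4 vCPU)
5 vCPU → host 4 (remaining 6 vCPU)
5 vCPU → host 4 (remaining 1 vCPU)

7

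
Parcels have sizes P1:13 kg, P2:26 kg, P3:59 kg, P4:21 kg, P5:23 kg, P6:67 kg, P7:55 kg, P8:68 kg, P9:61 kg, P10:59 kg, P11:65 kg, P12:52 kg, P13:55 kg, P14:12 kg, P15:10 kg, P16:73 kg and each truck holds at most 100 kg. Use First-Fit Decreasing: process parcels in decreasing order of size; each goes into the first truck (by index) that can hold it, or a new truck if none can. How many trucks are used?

Sorted descending: 73, 68, 67, 65, 61, 59, 59, 55, 55, 52, 26, 23, 21, 13, 12, 10.
truck 1: place 73 kg, 27 kg left
truck 2: place 68 kg, 32 kg left
truck 3: place 67 kg, 33 kg left
truck 4: place 65 kg, 35 kg left
truck 5: place 61 kg, 39 kg left
truck 6: place 59 kg, 41 kg left
truck 7: place 59 kg, 41 kg left
truck 8: place 55 kg, 45 kg left
truck 9: place 55 kg, 45 kg left
truck 10: place 52 kg, 48 kg left
truck 1: place 26 kg, 1 kg left
truck 2: place 23 kg, 9 kg left
truck 3: place 21 kg, 12 kg left
truck 4: place 13 kg, 22 kg left
truck 3: place 12 kg, 0 kg left
truck 4: place 10 kg, 12 kg left
Final trucks: [73,26] [68,23] [67,21,12] [65,13,10] [61] [59] [59] [55] [55] [52].

10 trucks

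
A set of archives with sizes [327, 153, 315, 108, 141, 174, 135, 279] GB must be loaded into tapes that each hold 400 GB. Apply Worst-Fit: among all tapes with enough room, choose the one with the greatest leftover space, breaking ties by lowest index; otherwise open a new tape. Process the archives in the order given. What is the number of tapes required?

5

Put 327 GB in tape 1; 73 GB remain.
Put 153 GB in tape 2; 247 GB remain.
Put 315 GB in tape 3; 85 GB remain.
Put 108 GB in tape 2; 139 GB remain.
Put 141 GB in tape 4; 259 GB remain.
Put 174 GB in tape 4; 85 GB remain.
Put 135 GB in tape 2; 4 GB remain.
Put 279 GB in tape 5; 121 GB remain.
Final tapes: [327] [153,108,135] [315] [141,174] [279].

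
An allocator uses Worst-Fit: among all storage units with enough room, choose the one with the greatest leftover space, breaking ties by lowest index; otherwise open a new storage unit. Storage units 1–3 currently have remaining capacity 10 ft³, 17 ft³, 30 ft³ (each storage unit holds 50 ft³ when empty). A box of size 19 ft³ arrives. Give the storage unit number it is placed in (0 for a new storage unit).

Storage units with room: storage unit 3 (30 ft³).
Most room is storage unit 3 with 30 ft³ free.

3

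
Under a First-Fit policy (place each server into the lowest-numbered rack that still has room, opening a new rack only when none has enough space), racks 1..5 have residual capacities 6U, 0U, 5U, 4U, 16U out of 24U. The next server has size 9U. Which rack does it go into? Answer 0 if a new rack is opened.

5

Racks with room: rack 5 (16U).
The first with room is rack 5.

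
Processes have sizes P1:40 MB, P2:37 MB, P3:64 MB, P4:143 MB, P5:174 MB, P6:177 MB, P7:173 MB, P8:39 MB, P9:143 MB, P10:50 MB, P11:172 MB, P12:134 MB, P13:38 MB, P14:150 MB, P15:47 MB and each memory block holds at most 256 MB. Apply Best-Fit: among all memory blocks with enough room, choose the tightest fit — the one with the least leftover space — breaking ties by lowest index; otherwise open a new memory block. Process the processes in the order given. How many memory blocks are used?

P1 (40 MB) → memory block 1 (remaining 216 MB)
P2 (37 MB) → memory block 1 (remaining 179 MB)
P3 (64 MB) → memory block 1 (remaining 115 MB)
P4 (143 MB) → memory block 2 (remaining 113 MB)
P5 (174 MB) → memory block 3 (remaining 82 MB)
P6 (177 MB) → memory block 4 (remaining 79 MB)
P7 (173 MB) → memory block 5 (remaining 83 MB)
P8 (39 MB) → memory block 4 (remaining 40 MB)
P9 (143 MB) → memory block 6 (remaining 113 MB)
P10 (50 MB) → memory block 3 (remaining 32 MB)
P11 (172 MB) → memory block 7 (remaining 84 MB)
P12 (134 MB) → memory block 8 (remaining 122 MB)
P13 (38 MB) → memory block 4 (remaining 2 MB)
P14 (150 MB) → memory block 9 (remaining 106 MB)
P15 (47 MB) → memory block 5 (remaining 36 MB)

9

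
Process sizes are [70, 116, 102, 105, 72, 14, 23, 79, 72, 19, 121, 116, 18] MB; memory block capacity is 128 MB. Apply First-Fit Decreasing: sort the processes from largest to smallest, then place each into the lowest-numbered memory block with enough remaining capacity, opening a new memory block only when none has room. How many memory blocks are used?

Sorted descending: 121, 116, 116, 105, 102, 79, 72, 72, 70, 23, 19, 18, 14.
memory block 1: place 121 MB, 7 MB left
memory block 2: place 116 MB, 12 MB left
memory block 3: place 116 MB, 12 MB left
memory block 4: place 105 MB, 23 MB left
memory block 5: place 102 MB, 26 MB left
memory block 6: place 79 MB, 49 MB left
memory block 7: place 72 MB, 56 MB left
memory block 8: place 72 MB, 56 MB left
memory block 9: place 70 MB, 58 MB left
memory block 4: place 23 MB, 0 MB left
memory block 5: place 19 MB, 7 MB left
memory block 6: place 18 MB, 31 MB left
memory block 6: place 14 MB, 17 MB left
Final memory blocks: [121] [116] [116] [105,23] [102,19] [79,18,14] [72] [72] [70].

9 memory blocks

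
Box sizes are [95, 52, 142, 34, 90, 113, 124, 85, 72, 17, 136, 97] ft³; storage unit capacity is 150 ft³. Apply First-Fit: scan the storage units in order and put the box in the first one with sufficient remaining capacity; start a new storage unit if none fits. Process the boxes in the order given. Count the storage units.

Put 95 ft³ in storage unit 1; 55 ft³ remain.
Put 52 ft³ in storage unit 1; 3 ft³ remain.
Put 142 ft³ in storage unit 2; 8 ft³ remain.
Put 34 ft³ in storage unit 3; 116 ft³ remain.
Put 90 ft³ in storage unit 3; 26 ft³ remain.
Put 113 ft³ in storage unit 4; 37 ft³ remain.
Put 124 ft³ in storage unit 5; 26 ft³ remain.
Put 85 ft³ in storage unit 6; 65 ft³ remain.
Put 72 ft³ in storage unit 7; 78 ft³ remain.
Put 17 ft³ in storage unit 3; 9 ft³ remain.
Put 136 ft³ in storage unit 8; 14 ft³ remain.
Put 97 ft³ in storage unit 9; 53 ft³ remain.
Final storage units: [95,52] [142] [34,90,17] [113] [124] [85] [72] [136] [97].

9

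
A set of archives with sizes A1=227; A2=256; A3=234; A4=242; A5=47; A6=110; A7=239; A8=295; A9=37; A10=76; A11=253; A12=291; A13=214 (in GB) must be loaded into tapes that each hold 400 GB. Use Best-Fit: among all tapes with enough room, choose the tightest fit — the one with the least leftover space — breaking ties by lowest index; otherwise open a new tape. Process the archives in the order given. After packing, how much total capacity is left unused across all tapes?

A1 (227 GB) → tape 1 (remaining 173 GB)
A2 (256 GB) → tape 2 (remaining 144 GB)
A3 (234 GB) → tape 3 (remaining 166 GB)
A4 (242 GB) → tape 4 (remaining 158 GB)
A5 (47 GB) → tape 2 (remaining 97 GB)
A6 (110 GB) → tape 4 (remaining 48 GB)
A7 (239 GB) → tape 5 (remaining 161 GB)
A8 (295 GB) → tape 6 (remaining 105 GB)
A9 (37 GB) → tape 4 (remaining 11 GB)
A10 (76 GB) → tape 2 (remaining 21 GB)
A11 (253 GB) → tape 7 (remaining 147 GB)
A12 (291 GB) → tape 8 (remaining 109 GB)
A13 (214 GB) → tape 9 (remaining 186 GB)
9 tapes × 400 GB = 3600 GB; used 2521 GB; unused 1079 GB.

1079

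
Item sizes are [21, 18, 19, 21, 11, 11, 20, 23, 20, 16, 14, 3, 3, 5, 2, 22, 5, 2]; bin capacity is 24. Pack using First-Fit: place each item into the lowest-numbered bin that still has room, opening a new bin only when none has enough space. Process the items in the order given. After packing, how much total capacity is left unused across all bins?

21 → bin 1 (remaining 3)
18 → bin 2 (remaining 6)
19 → bin 3 (remaining 5)
21 → bin 4 (remaining 3)
11 → bin 5 (remaining 13)
11 → bin 5 (remaining 2)
20 → bin 6 (remaining 4)
23 → bin 7 (remaining 1)
20 → bin 8 (remaining 4)
16 → bin 9 (remaining 8)
14 → bin 10 (remaining 10)
3 → bin 1 (remaining 0)
3 → bin 2 (remaining 3)
5 → bin 3 (remaining 0)
2 → bin 2 (remaining 1)
22 → bin 11 (remaining 2)
5 → bin 9 (remaining 3)
2 → bin 4 (remaining 1)
11 bins × 24 = 264; used 236; unused 28.

28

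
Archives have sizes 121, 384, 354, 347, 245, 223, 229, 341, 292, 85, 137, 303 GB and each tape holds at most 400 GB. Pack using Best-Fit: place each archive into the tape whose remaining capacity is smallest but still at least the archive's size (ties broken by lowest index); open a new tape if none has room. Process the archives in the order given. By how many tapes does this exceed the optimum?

Best-Fit: [121,245] [384] [354] [347] [223] [229,137] [341] [292,85] [303] → 9 tapes.
9 archives exceed 200 GB (half the capacity), and no two of those can share a tape, so at least 9 tapes are needed.
So 9 is already optimal.

0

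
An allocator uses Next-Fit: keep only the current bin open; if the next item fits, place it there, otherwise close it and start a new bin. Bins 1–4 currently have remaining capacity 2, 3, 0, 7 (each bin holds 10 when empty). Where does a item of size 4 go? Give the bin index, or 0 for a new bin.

Next-Fit only looks at bin 4, which has 7 free.
4 fits there.

4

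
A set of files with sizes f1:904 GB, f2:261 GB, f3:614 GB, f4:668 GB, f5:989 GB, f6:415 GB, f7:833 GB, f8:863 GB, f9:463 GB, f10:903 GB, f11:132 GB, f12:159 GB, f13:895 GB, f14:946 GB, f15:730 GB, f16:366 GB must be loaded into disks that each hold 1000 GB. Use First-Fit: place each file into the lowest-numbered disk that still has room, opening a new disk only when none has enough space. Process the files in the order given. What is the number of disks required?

Put f1 (904 GB) in disk 1; 96 GB remain.
Put f2 (261 GB) in disk 2; 739 GB remain.
Put f3 (614 GB) in disk 2; 125 GB remain.
Put f4 (668 GB) in disk 3; 332 GB remain.
Put f5 (989 GB) in disk 4; 11 GB remain.
Put f6 (415 GB) in disk 5; 585 GB remain.
Put f7 (833 GB) in disk 6; 167 GB remain.
Put f8 (863 GB) in disk 7; 137 GB remain.
Put f9 (463 GB) in disk 5; 122 GB remain.
Put f10 (903 GB) in disk 8; 97 GB remain.
Put f11 (132 GB) in disk 3; 200 GB remain.
Put f12 (159 GB) in disk 3; 41 GB remain.
Put f13 (895 GB) in disk 9; 105 GB remain.
Put f14 (946 GB) in disk 10; 54 GB remain.
Put f15 (730 GB) in disk 11; 270 GB remain.
Put f16 (366 GB) in disk 12; 634 GB remain.

12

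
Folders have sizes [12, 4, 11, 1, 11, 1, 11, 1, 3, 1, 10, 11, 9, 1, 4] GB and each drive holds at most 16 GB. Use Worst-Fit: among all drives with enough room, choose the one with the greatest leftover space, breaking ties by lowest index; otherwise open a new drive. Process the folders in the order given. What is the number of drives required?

7 drives

drive 1: place 12 GB, 4 GB left
drive 1: place 4 GB, 0 GB left
drive 2: place 11 GB, 5 GB left
drive 2: place 1 GB, 4 GB left
drive 3: place 11 GB, 5 GB left
drive 3: place 1 GB, 4 GB left
drive 4: place 11 GB, 5 GB left
drive 4: place 1 GB, 4 GB left
drive 2: place 3 GB, 1 GB left
drive 3: place 1 GB, 3 GB left
drive 5: place 10 GB, 6 GB left
drive 6: place 11 GB, 5 GB left
drive 7: place 9 GB, 7 GB left
drive 7: place 1 GB, 6 GB left
drive 5: place 4 GB, 2 GB left
Final drives: [12,4] [11,1,3] [11,1,1] [11,1] [10,4] [11] [9,1].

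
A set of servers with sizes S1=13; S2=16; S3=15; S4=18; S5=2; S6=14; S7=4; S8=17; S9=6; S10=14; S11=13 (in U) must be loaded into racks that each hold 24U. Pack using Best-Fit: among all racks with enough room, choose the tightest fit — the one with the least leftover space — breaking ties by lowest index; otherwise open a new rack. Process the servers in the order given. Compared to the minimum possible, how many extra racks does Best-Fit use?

Best-Fit: [13] [16] [15] [18,2,4] [14] [17,6] [14] [13] → 8 racks.
8 servers exceed 12U (half the capacity), and no two of those can share a rack, so at least 8 racks are needed.
So 8 is already optimal.

0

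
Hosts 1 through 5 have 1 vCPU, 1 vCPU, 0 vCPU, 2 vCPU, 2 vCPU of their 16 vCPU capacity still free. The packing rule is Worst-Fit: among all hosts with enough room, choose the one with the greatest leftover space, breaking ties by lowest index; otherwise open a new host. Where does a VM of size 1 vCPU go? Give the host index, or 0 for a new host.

Hosts with room: host 1 (1 vCPU), host 2 (1 vCPU), host 4 (2 vCPU), host 5 (2 vCPU).
Most room is host 4 with 2 vCPU free.

4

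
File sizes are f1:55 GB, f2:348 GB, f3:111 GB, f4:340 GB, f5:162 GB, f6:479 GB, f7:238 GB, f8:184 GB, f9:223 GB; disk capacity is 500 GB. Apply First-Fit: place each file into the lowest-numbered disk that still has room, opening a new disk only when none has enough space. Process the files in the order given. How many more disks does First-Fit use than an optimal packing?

First-Fit: [55,348] [111,340] [162,238] [479] [184,223] → 5 disks.
Total size 2140 GB; any packing needs at least ⌈2140/500⌉ = 5 disks.
So 5 is already optimal.

0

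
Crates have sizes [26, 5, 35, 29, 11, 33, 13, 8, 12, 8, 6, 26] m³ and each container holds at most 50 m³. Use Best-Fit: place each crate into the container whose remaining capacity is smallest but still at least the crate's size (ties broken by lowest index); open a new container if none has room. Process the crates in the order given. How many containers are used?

26 m³ → container 1 (remaining 24 m³)
5 m³ → container 1 (remaining 19 m³)
35 m³ → container 2 (remaining 15 m³)
29 m³ → container 3 (remaining 21 m³)
11 m³ → container 2 (remaining 4 m³)
33 m³ → container 4 (remaining 17 m³)
13 m³ → container 4 (remaining 4 m³)
8 m³ → container 1 (remaining 11 m³)
12 m³ → container 3 (remaining 9 m³)
8 m³ → container 3 (remaining 1 m³)
6 m³ → container 1 (remaining 5 m³)
26 m³ → container 5 (remaining 24 m³)

5 containers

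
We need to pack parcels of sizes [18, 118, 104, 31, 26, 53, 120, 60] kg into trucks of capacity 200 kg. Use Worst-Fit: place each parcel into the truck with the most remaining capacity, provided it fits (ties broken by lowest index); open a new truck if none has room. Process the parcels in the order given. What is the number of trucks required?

3 trucks

truck 1: place 18 kg, 182 kg left
truck 1: place 118 kg, 64 kg left
truck 2: place 104 kg, 96 kg left
truck 2: place 31 kg, 65 kg left
truck 2: place 26 kg, 39 kg left
truck 1: place 53 kg, 11 kg left
truck 3: place 120 kg, 80 kg left
truck 3: place 60 kg, 20 kg left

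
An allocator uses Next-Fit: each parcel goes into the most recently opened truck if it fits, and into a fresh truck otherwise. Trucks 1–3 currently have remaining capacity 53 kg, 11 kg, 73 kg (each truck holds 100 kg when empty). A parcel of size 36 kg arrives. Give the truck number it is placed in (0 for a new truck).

Next-Fit only looks at truck 3, which has 73 kg free.
36 kg fits there.

3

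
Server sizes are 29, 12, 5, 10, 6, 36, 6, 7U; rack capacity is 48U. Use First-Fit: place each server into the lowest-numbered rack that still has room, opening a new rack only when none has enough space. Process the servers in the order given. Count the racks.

Put 29U in rack 1; 19U remain.
Put 12U in rack 1; 7U remain.
Put 5U in rack 1; 2U remain.
Put 10U in rack 2; 38U remain.
Put 6U in rack 2; 32U remain.
Put 36U in rack 3; 12U remain.
Put 6U in rack 2; 26U remain.
Put 7U in rack 2; 19U remain.

3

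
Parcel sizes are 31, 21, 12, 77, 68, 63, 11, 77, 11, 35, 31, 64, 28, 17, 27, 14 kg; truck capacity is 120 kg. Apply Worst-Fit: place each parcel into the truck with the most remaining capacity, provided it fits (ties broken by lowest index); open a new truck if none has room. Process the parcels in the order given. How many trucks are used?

6 trucks

Put 31 kg in truck 1; 89 kg remain.
Put 21 kg in truck 1; 68 kg remain.
Put 12 kg in truck 1; 56 kg remain.
Put 77 kg in truck 2; 43 kg remain.
Put 68 kg in truck 3; 52 kg remain.
Put 63 kg in truck 4; 57 kg remain.
Put 11 kg in truck 4; 46 kg remain.
Put 77 kg in truck 5; 43 kg remain.
Put 11 kg in truck 1; 45 kg remain.
Put 35 kg in truck 3; 17 kg remain.
Put 31 kg in truck 4; 15 kg remain.
Put 64 kg in truck 6; 56 kg remain.
Put 28 kg in truck 6; 28 kg remain.
Put 17 kg in truck 1; 28 kg remain.
Put 27 kg in truck 2; 16 kg remain.
Put 14 kg in truck 5; 29 kg remain.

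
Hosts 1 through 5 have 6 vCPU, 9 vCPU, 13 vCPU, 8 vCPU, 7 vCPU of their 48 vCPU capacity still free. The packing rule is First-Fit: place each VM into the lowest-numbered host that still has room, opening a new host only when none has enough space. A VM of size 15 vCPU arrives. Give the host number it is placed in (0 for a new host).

No host has ≥ 15 vCPU free, so a new host is opened.

0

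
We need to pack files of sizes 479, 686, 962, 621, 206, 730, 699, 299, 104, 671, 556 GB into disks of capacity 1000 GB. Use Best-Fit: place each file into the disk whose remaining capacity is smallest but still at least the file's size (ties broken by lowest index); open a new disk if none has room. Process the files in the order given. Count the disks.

479 GB → disk 1 (remaining 521 GB)
686 GB → disk 2 (remaining 314 GB)
962 GB → disk 3 (remaining 38 GB)
621 GB → disk 4 (remaining 379 GB)
206 GB → disk 2 (remaining 108 GB)
730 GB → disk 5 (remaining 270 GB)
699 GB → disk 6 (remaining 301 GB)
299 GB → disk 6 (remaining 2 GB)
104 GB → disk 2 (remaining 4 GB)
671 GB → disk 7 (remaining 329 GB)
556 GB → disk 8 (remaining 444 GB)

8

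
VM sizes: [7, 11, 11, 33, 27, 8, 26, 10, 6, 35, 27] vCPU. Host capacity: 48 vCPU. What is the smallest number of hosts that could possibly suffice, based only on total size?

Total size = 7 + 11 + 11 + 33 + 27 + 8 + 26 + 10 + 6 + 35 + 27 = 201 vCPU.
⌈201 / 48⌉ = 5.

5 hosts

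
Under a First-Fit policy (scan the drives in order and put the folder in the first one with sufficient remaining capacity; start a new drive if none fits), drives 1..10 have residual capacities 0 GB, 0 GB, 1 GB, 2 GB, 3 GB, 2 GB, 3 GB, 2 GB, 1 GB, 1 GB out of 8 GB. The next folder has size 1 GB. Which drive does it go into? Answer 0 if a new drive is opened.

Drives with room: drive 3 (1 GB), drive 4 (2 GB), drive 5 (3 GB), drive 6 (2 GB), drive 7 (3 GB), drive 8 (2 GB), drive 9 (1 GB), drive 10 (1 GB).
The first with room is drive 3.

3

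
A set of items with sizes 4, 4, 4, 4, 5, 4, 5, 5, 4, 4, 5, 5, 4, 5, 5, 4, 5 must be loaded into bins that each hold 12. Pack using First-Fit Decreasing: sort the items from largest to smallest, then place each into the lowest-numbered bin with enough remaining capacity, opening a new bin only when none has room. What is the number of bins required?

7 bins

Sorted descending: 5, 5, 5, 5, 5, 5, 5, 5, 4, 4, 4, 4, 4, 4, 4, 4, 4.
Put 5 in bin 1; 7 remain.
Put 5 in bin 1; 2 remain.
Put 5 in bin 2; 7 remain.
Put 5 in bin 2; 2 remain.
Put 5 in bin 3; 7 remain.
Put 5 in bin 3; 2 remain.
Put 5 in bin 4; 7 remain.
Put 5 in bin 4; 2 remain.
Put 4 in bin 5; 8 remain.
Put 4 in bin 5; 4 remain.
Put 4 in bin 5; 0 remain.
Put 4 in bin 6; 8 remain.
Put 4 in bin 6; 4 remain.
Put 4 in bin 6; 0 remain.
Put 4 in bin 7; 8 remain.
Put 4 in bin 7; 4 remain.
Put 4 in bin 7; 0 remain.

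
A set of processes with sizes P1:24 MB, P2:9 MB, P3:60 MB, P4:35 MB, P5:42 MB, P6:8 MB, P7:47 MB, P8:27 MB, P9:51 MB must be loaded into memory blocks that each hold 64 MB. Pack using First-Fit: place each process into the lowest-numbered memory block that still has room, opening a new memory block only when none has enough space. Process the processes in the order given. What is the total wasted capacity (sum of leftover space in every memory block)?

Put P1 (24 MB) in memory block 1; 40 MB remain.
Put P2 (9 MB) in memory block 1; 31 MB remain.
Put P3 (60 MB) in memory block 2; 4 MB remain.
Put P4 (35 MB) in memory block 3; 29 MB remain.
Put P5 (42 MB) in memory block 4; 22 MB remain.
Put P6 (8 MB) in memory block 1; 23 MB remain.
Put P7 (47 MB) in memory block 5; 17 MB remain.
Put P8 (27 MB) in memory block 3; 2 MB remain.
Put P9 (51 MB) in memory block 6; 13 MB remain.
6 memory blocks × 64 MB = 384 MB; used 303 MB; unused 81 MB.

81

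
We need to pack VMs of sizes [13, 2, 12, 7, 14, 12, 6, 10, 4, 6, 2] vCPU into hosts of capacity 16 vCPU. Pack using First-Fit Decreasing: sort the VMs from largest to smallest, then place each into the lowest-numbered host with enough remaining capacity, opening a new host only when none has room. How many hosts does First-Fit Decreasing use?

6

Sorted descending: 14, 13, 12, 12, 10, 7, 6, 6, 4, 2, 2.
host 1: place 14 vCPU, 2 vCPU left
host 2: place 13 vCPU, 3 vCPU left
host 3: place 12 vCPU, 4 vCPU left
host 4: place 12 vCPU, 4 vCPU left
host 5: place 10 vCPU, 6 vCPU left
host 6: place 7 vCPU, 9 vCPU left
host 5: place 6 vCPU, 0 vCPU left
host 6: place 6 vCPU, 3 vCPU left
host 3: place 4 vCPU, 0 vCPU left
host 1: place 2 vCPU, 0 vCPU left
host 2: place 2 vCPU, 1 vCPU left
Final hosts: [14,2] [13,2] [12,4] [12] [10,6] [7,6].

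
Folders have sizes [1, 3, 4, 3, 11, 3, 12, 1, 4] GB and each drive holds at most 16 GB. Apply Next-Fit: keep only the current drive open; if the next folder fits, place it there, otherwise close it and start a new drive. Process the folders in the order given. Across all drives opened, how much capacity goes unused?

22

1 GB → drive 1 (remaining 15 GB)
3 GB → drive 1 (remaining 12 GB)
4 GB → drive 1 (remaining 8 GB)
3 GB → drive 1 (remaining 5 GB)
11 GB → drive 2 (remaining 5 GB)
3 GB → drive 2 (remaining 2 GB)
12 GB → drive 3 (remaining 4 GB)
1 GB → drive 3 (remaining 3 GB)
4 GB → drive 4 (remaining 12 GB)
4 drives × 16 GB = 64 GB; used 42 GB; unused 22 GB.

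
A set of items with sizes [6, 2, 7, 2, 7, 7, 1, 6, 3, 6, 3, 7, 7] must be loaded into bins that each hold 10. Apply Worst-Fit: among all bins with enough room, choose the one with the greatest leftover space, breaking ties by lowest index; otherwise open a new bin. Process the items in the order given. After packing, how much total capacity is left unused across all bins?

Put 6 in bin 1; 4 remain.
Put 2 in bin 1; 2 remain.
Put 7 in bin 2; 3 remain.
Put 2 in bin 2; 1 remain.
Put 7 in bin 3; 3 remain.
Put 7 in bin 4; 3 remain.
Put 1 in bin 3; 2 remain.
Put 6 in bin 5; 4 remain.
Put 3 in bin 5; 1 remain.
Put 6 in bin 6; 4 remain.
Put 3 in bin 6; 1 remain.
Put 7 in bin 7; 3 remain.
Put 7 in bin 8; 3 remain.
8 bins × 10 = 80; used 64; unused 16.

16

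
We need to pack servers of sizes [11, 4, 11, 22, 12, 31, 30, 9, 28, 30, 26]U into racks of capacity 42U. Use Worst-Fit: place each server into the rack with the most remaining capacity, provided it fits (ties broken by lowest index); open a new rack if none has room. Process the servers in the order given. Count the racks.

7

11U → rack 1 (remaining 31U)
4U → rack 1 (remaining 27U)
11U → rack 1 (remaining 16U)
22U → rack 2 (remaining 20U)
12U → rack 2 (remaining 8U)
31U → rack 3 (remaining 11U)
30U → rack 4 (remaining 12U)
9U → rack 1 (remaining 7U)
28U → rack 5 (remaining 14U)
30U → rack 6 (remaining 12U)
26U → rack 7 (remaining 16U)
Final racks: [11,4,11,9] [22,12] [31] [30] [28] [30] [26].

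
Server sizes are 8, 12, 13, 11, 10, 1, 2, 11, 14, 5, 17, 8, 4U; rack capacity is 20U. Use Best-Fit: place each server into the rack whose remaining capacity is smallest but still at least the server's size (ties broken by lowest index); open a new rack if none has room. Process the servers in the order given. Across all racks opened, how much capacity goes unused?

24

8U → rack 1 (remaining 12U)
12U → rack 1 (remaining 0U)
13U → rack 2 (remaining 7U)
11U → rack 3 (remaining 9U)
10U → rack 4 (remaining 10U)
1U → rack 2 (remaining 6U)
2U → rack 2 (remaining 4U)
11U → rack 5 (remaining 9U)
14U → rack 6 (remaining 6U)
5U → rack 6 (remaining 1U)
17U → rack 7 (remaining 3U)
8U → rack 3 (remaining 1U)
4U → rack 2 (remaining 0U)
7 racks × 20U = 140U; used 116U; unused 24U.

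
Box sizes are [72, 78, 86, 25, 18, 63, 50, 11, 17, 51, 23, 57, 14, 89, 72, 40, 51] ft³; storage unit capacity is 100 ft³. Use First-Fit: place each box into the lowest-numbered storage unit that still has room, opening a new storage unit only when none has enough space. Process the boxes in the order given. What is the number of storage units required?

Put 72 ft³ in storage unit 1; 28 ft³ remain.
Put 78 ft³ in storage unit 2; 22 ft³ remain.
Put 86 ft³ in storage unit 3; 14 ft³ remain.
Put 25 ft³ in storage unit 1; 3 ft³ remain.
Put 18 ft³ in storage unit 2; 4 ft³ remain.
Put 63 ft³ in storage unit 4; 37 ft³ remain.
Put 50 ft³ in storage unit 5; 50 ft³ remain.
Put 11 ft³ in storage unit 3; 3 ft³ remain.
Put 17 ft³ in storage unit 4; 20 ft³ remain.
Put 51 ft³ in storage unit 6; 49 ft³ remain.
Put 23 ft³ in storage unit 5; 27 ft³ remain.
Put 57 ft³ in storage unit 7; 43 ft³ remain.
Put 14 ft³ in storage unit 4; 6 ft³ remain.
Put 89 ft³ in storage unit 8; 11 ft³ remain.
Put 72 ft³ in storage unit 9; 28 ft³ remain.
Put 40 ft³ in storage unit 6; 9 ft³ remain.
Put 51 ft³ in storage unit 10; 49 ft³ remain.
Final storage units: [72,25] [78,18] [86,11] [63,17,14] [50,23] [51,40] [57] [89] [72] [51].

10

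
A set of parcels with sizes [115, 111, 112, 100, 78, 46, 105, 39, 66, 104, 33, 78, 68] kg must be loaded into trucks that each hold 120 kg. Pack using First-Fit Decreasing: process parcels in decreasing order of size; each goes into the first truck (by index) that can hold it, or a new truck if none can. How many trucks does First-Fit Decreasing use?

10

Sorted descending: 115, 112, 111, 105, 104, 100, 78, 78, 68, 66, 46, 39, 33.
115 kg → truck 1 (remaining 5 kg)
112 kg → truck 2 (remaining 8 kg)
111 kg → truck 3 (remaining 9 kg)
105 kg → truck 4 (remaining 15 kg)
104 kg → truck 5 (remaining 16 kg)
100 kg → truck 6 (remaining 20 kg)
78 kg → truck 7 (remaining 42 kg)
78 kg → truck 8 (remaining 42 kg)
68 kg → truck 9 (remaining 52 kg)
66 kg → truck 10 (remaining 54 kg)
46 kg → truck 9 (remaining 6 kg)
39 kg → truck 7 (remaining 3 kg)
33 kg → truck 8 (remaining 9 kg)
Final trucks: [115] [112] [111] [105] [104] [100] [78,39] [78,33] [68,46] [66].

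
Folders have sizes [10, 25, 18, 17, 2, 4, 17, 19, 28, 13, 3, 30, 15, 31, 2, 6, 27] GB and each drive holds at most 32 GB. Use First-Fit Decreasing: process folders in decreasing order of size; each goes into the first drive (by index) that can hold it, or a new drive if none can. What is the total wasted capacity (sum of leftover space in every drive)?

21

Sorted descending: 31, 30, 28, 27, 25, 19, 18, 17, 17, 15, 13, 10, 6, 4, 3, 2, 2.
drive 1: place 31 GB, 1 GB left
drive 2: place 30 GB, 2 GB left
drive 3: place 28 GB, 4 GB left
drive 4: place 27 GB, 5 GB left
drive 5: place 25 GB, 7 GB left
drive 6: place 19 GB, 13 GB left
drive 7: place 18 GB, 14 GB left
drive 8: place 17 GB, 15 GB left
drive 9: place 17 GB, 15 GB left
drive 8: place 15 GB, 0 GB left
drive 6: place 13 GB, 0 GB left
drive 7: place 10 GB, 4 GB left
drive 5: place 6 GB, 1 GB left
drive 3: place 4 GB, 0 GB left
drive 4: place 3 GB, 2 GB left
drive 2: place 2 GB, 0 GB left
drive 4: place 2 GB, 0 GB left
9 drives × 32 GB = 288 GB; used 267 GB; unused 21 GB.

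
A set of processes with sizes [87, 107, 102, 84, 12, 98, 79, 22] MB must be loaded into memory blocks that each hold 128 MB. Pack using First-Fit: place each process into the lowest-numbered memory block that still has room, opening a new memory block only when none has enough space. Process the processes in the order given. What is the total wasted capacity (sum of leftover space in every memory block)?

memory block 1: place 87 MB, 41 MB left
memory block 2: place 107 MB, 21 MB left
memory block 3: place 102 MB, 26 MB left
memory block 4: place 84 MB, 44 MB left
memory block 1: place 12 MB, 29 MB left
memory block 5: place 98 MB, 30 MB left
memory block 6: place 79 MB, 49 MB left
memory block 1: place 22 MB, 7 MB left
6 memory blocks × 128 MB = 768 MB; used 591 MB; unused 177 MB.

177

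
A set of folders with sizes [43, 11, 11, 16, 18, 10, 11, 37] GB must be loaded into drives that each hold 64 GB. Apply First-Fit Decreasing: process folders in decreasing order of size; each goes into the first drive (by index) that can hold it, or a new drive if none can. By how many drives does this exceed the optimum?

First-Fit Decreasing: [43,18] [37,16,11] [11,11,10] → 3 drives.
Total size 157 GB; any packing needs at least ⌈157/64⌉ = 3 drives.
So 3 is already optimal.

0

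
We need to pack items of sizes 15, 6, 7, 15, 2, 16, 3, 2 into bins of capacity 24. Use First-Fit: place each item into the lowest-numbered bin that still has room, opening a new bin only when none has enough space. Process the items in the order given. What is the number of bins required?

3 bins

15 → bin 1 (remaining 9)
6 → bin 1 (remaining 3)
7 → bin 2 (remaining 17)
15 → bin 2 (remaining 2)
2 → bin 1 (remaining 1)
16 → bin 3 (remaining 8)
3 → bin 3 (remaining 5)
2 → bin 2 (remaining 0)
Final bins: [15,6,2] [7,15,2] [16,3].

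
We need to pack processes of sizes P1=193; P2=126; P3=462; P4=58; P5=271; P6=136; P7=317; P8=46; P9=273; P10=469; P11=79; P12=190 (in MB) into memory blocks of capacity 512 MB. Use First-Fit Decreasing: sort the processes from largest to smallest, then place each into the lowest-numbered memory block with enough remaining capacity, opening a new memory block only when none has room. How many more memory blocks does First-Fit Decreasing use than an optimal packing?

First-Fit Decreasing: [469] [462,46] [317,193] [273,190] [271,136,79] [126,58] → 6 memory blocks.
Total size 2620 MB; any packing needs at least ⌈2620/512⌉ = 6 memory blocks.
So 6 is already optimal.

0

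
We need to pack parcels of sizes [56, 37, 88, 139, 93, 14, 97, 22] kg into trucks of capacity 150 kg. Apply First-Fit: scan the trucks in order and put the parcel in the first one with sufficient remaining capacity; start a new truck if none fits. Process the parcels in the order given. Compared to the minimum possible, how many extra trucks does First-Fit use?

1

First-Fit: [56,37,14,22] [88] [139] [93] [97] → 5 trucks.
Total size 546 kg; any packing needs at least ⌈546/150⌉ = 4 trucks.
An optimal packing achieves that bound: [139] [97,37,14] [93,56] [88,22] → 4 trucks.
Excess: 5 − 4 = 1.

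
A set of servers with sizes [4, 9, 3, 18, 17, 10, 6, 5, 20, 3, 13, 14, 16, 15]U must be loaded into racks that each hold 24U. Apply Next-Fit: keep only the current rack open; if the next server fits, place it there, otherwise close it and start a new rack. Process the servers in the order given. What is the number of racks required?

rack 1: place 4U, 20U left
rack 1: place 9U, 11U left
rack 1: place 3U, 8U left
rack 2: place 18U, 6U left
rack 3: place 17U, 7U left
rack 4: place 10U, 14U left
rack 4: place 6U, 8U left
rack 4: place 5U, 3U left
rack 5: place 20U, 4U left
rack 5: place 3U, 1U left
rack 6: place 13U, 11U left
rack 7: place 14U, 10U left
rack 8: place 16U, 8U left
rack 9: place 15U, 9U left
Final racks: [4,9,3] [18] [17] [10,6,5] [20,3] [13] [14] [16] [15].

9 racks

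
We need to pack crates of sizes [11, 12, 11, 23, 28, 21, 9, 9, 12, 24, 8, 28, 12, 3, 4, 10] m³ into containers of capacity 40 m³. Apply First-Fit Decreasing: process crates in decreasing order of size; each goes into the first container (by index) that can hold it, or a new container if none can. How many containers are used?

6

Sorted descending: 28, 28, 24, 23, 21, 12, 12, 12, 11, 11, 10, 9, 9, 8, 4, 3.
container 1: place 28 m³, 12 m³ left
container 2: place 28 m³, 12 m³ left
container 3: place 24 m³, 16 m³ left
container 4: place 23 m³, 17 m³ left
container 5: place 21 m³, 19 m³ left
container 1: place 12 m³, 0 m³ left
container 2: place 12 m³, 0 m³ left
container 3: place 12 m³, 4 m³ left
container 4: place 11 m³, 6 m³ left
container 5: place 11 m³, 8 m³ left
container 6: place 10 m³, 30 m³ left
container 6: place 9 m³, 21 m³ left
container 6: place 9 m³, 12 m³ left
container 5: place 8 m³, 0 m³ left
container 3: place 4 m³, 0 m³ left
container 4: place 3 m³, 3 m³ left
Final containers: [28,12] [28,12] [24,12,4] [23,11,3] [21,11,8] [10,9,9].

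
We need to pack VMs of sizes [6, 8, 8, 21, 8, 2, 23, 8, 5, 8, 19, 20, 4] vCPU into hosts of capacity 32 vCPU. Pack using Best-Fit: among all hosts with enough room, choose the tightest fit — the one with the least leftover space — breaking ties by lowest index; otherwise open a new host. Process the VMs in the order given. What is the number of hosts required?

5

host 1: place 6 vCPU, 26 vCPU left
host 1: place 8 vCPU, 18 vCPU left
host 1: place 8 vCPU, 10 vCPU left
host 2: place 21 vCPU, 11 vCPU left
host 1: place 8 vCPU, 2 vCPU left
host 1: place 2 vCPU, 0 vCPU left
host 3: place 23 vCPU, 9 vCPU left
host 3: place 8 vCPU, 1 vCPU left
host 2: place 5 vCPU, 6 vCPU left
host 4: place 8 vCPU, 24 vCPU left
host 4: place 19 vCPU, 5 vCPU left
host 5: place 20 vCPU, 12 vCPU left
host 4: place 4 vCPU, 1 vCPU left
Final hosts: [6,8,8,8,2] [21,5] [23,8] [8,19,4] [20].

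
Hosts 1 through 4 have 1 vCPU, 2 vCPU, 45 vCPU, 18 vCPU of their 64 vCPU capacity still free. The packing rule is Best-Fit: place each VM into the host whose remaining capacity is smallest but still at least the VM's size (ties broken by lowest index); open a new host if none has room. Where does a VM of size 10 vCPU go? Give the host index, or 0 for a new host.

4

Hosts with room: host 3 (45 vCPU), host 4 (18 vCPU).
Tightest fit is host 4 with 18 vCPU free.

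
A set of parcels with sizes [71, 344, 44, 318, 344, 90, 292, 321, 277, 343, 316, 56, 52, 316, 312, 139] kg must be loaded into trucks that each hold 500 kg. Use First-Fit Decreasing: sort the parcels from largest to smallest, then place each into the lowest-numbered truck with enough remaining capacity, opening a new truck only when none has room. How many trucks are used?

10 trucks

Sorted descending: 344, 344, 343, 321, 318, 316, 316, 312, 292, 277, 139, 90, 71, 56, 52, 44.
344 kg → truck 1 (remaining 156 kg)
344 kg → truck 2 (remaining 156 kg)
343 kg → truck 3 (remaining 157 kg)
321 kg → truck 4 (remaining 179 kg)
318 kg → truck 5 (remaining 182 kg)
316 kg → truck 6 (remaining 184 kg)
316 kg → truck 7 (remaining 184 kg)
312 kg → truck 8 (remaining 188 kg)
292 kg → truck 9 (remaining 208 kg)
277 kg → truck 10 (remaining 223 kg)
139 kg → truck 1 (remaining 17 kg)
90 kg → truck 2 (remaining 66 kg)
71 kg → truck 3 (remaining 86 kg)
56 kg → truck 2 (remaining 10 kg)
52 kg → truck 3 (remaining 34 kg)
44 kg → truck 4 (remaining 135 kg)
Final trucks: [344,139] [344,90,56] [343,71,52] [321,44] [318] [316] [316] [312] [292] [277].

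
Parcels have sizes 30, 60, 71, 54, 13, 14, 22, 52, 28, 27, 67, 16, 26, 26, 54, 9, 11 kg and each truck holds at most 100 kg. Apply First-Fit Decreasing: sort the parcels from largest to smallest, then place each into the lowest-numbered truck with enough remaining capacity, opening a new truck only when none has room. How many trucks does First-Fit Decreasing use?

Sorted descending: 71, 67, 60, 54, 54, 52, 30, 28, 27, 26, 26, 22, 16, 14, 13, 11, 9.
71 kg → truck 1 (remaining 29 kg)
67 kg → truck 2 (remaining 33 kg)
60 kg → truck 3 (remaining 40 kg)
54 kg → truck 4 (remaining 46 kg)
54 kg → truck 5 (remaining 46 kg)
52 kg → truck 6 (remaining 48 kg)
30 kg → truck 2 (remaining 3 kg)
28 kg → truck 1 (remaining 1 kg)
27 kg → truck 3 (remaining 13 kg)
26 kg → truck 4 (remaining 20 kg)
26 kg → truck 5 (remaining 20 kg)
22 kg → truck 6 (remaining 26 kg)
16 kg → truck 4 (remaining 4 kg)
14 kg → truck 5 (remaining 6 kg)
13 kg → truck 3 (remaining 0 kg)
11 kg → truck 6 (remaining 15 kg)
9 kg → truck 6 (remaining 6 kg)
Final trucks: [71,28] [67,30] [60,27,13] [54,26,16] [54,26,14] [52,22,11,9].

6 trucks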